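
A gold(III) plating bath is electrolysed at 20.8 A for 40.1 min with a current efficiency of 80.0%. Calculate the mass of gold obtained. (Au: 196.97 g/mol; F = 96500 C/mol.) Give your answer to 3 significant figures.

Q = 20.8 × 2406 = 50040 C
n(e⁻) = 50040 / 96500 = 0.5185 mol
Au³⁺ + 3e⁻ → Au, so theoretical m(Au) = 0.1728 × 196.97 = 34.04 g
Actual mass = 80.0% × 34.04 = 27.2 g

27.2 g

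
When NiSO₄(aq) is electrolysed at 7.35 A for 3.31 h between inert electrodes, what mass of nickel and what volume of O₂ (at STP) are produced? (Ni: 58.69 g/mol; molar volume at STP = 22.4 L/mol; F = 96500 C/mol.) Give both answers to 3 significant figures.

26.6 g Ni; 5.08 L O₂

Q = 7.35 × 11916 = 87580 C; n(e⁻) = 87580 / 96500 = 0.9076 mol
Cathode: Ni²⁺ + 2e⁻ → Ni → n(Ni) = 0.9076/2 = 0.4538 mol → 26.6 g
Anode: 2H₂O → O₂ + 4H⁺ + 4e⁻ → n(O₂) = 0.9076/4 = 0.2269 mol → 5.08 L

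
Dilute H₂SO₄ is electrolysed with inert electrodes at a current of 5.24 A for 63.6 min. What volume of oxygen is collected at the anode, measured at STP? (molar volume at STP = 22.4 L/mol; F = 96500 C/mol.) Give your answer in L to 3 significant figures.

1.16 L

Q = It = 5.24 × 3816 = 20000 C
n(e⁻) = 20000 / 96500 = 0.2073 mol
2H₂O → O₂ + 4H⁺ + 4e⁻, so n(O₂) = 0.2073 / 4 = 0.05183 mol
V = 0.05183 × 22.4 = 1.161 L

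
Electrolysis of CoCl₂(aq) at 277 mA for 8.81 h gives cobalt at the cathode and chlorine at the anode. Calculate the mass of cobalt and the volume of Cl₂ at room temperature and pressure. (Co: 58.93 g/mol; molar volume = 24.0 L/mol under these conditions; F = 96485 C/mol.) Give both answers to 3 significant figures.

2.68 g Co; 1.09 L Cl₂

Q = 0.277 × 31716 = 8785 C; n(e⁻) = 8785 / 96485 = 0.09105 mol
Cathode: Co²⁺ + 2e⁻ → Co → n(Co) = 0.09105/2 = 0.04553 mol → 2.68 g
Anode: 2Cl⁻ → Cl₂ + 2e⁻ → n(Cl₂) = 0.09105/2 = 0.04553 mol → 1.09 L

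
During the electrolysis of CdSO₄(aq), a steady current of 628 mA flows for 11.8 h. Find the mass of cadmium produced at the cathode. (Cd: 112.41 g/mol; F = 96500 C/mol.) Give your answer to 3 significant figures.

15.5 g

Charge passed = 0.628 × 42480 = 26680 C
n(e⁻) = 26680 / 96500 = 0.2765 mol
Cd²⁺ + 2e⁻ → Cd, so n(Cd) = 0.2765 / 2 = 0.1383 mol
m = 0.1383 × 112.41 = 15.5 g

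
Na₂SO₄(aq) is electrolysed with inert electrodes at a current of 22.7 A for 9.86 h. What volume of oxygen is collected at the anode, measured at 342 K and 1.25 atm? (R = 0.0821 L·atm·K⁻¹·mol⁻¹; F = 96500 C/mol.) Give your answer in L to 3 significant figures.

Charge passed = 22.7 × 35496 = 8.058×10^5 C
n(e⁻) = 8.058×10^5 / 96500 = 8.350 mol
2H₂O → O₂ + 4H⁺ + 4e⁻, so n(O₂) = 8.350 / 4 = 2.088 mol
V = nRT/P = 2.088 × 0.0821 × 342 / 1.25 = 46.90 L

46.9 L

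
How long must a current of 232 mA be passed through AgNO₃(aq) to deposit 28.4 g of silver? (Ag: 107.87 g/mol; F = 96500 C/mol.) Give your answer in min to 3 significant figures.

1830 min

n(Ag) = 28.4 / 107.87 = 0.2633 mol
Ag⁺ + e⁻ → Ag, so n(e⁻) = 0.2633 mol
Q = 0.2633 × 96500 = 25410 C
t = Q / I = 25410 / 0.232 = 1.095×10^5 s = 1830 min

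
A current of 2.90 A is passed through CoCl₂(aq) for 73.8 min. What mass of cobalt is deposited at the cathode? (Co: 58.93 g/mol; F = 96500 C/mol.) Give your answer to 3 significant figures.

Q = 2.90 A × 4428 s = 12840 C
n(e⁻) = 12840 / 96500 = 0.1331 mol
Co²⁺ + 2e⁻ → Co, so n(Co) = 0.1331 / 2 = 0.06655 mol
m = 0.06655 × 58.93 = 3.92 g

3.92 g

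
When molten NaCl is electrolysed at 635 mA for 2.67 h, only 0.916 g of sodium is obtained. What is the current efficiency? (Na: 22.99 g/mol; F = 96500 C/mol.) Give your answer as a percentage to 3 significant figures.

63.0%

Q = 0.635 × 9612 = 6104 C
n(e⁻) = 6104 / 96500 = 0.06325 mol
Na⁺ + e⁻ → Na, so theoretical n(Na) = 0.06325 mol → 1.454 g
Efficiency = 0.916 / 1.454 = 0.6300 = 63.0%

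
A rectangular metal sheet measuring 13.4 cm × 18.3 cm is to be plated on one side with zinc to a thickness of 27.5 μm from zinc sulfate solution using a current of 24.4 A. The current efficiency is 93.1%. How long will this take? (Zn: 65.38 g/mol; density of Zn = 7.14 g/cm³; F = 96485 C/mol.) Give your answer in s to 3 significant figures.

626 s

Plated area = 13.4 × 18.3 = 245.2 cm²
Volume = 245.2 × 27.5×10⁻⁴ cm = 0.6743 cm³
m(Zn) = 0.6743 × 7.14 = 4.815 g
n(Zn) = 4.815 / 65.38 = 0.07365 mol; n(e⁻) = 2 × 0.07365 = 0.1473 mol
Q = 0.1473 × 96485 / 0.931 = 15270 C
t = 15270 / 24.4 = 625.8 s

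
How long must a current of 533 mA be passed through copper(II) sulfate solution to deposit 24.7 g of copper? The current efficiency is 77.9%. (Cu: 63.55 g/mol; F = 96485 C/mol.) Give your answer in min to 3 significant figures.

3010 min

n(Cu) = 24.7 / 63.55 = 0.3887 mol
Cu²⁺ + 2e⁻ → Cu, so n(e⁻) = 2 × 0.3887 = 0.7774 mol
Q = 0.7774 × 96485 / 0.779 = 96290 C
t = Q / I = 96290 / 0.533 = 1.807×10^5 s = 3010 min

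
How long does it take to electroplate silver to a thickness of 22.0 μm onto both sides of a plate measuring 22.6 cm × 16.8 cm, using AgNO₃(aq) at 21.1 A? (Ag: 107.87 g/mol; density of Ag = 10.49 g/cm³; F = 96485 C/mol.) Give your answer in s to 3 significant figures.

743 s

Plated area = 2 × 22.6 × 16.8 = 759.4 cm²
Volume = 759.4 × 22.0×10⁻⁴ cm = 1.671 cm³
m(Ag) = 1.671 × 10.49 = 17.53 g
n(Ag) = 17.53 / 107.87 = 0.1625 mol; n(e⁻) = 0.1625 mol
Q = 0.1625 × 96485 = 15680 C
t = 15680 / 21.1 = 743.1 s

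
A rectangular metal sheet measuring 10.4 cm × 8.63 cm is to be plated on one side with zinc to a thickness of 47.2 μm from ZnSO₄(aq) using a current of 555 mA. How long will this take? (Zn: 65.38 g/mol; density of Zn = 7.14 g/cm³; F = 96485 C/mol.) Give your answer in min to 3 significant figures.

268 min

Plated area = 10.4 × 8.63 = 89.75 cm²
Volume = 89.75 × 47.2×10⁻⁴ cm = 0.4236 cm³
m(Zn) = 0.4236 × 7.14 = 3.025 g
n(Zn) = 3.025 / 65.38 = 0.04627 mol; n(e⁻) = 2 × 0.04627 = 0.09254 mol
Q = 0.09254 × 96485 = 8929 C
t = 8929 / 0.555 = 16090 s = 268 min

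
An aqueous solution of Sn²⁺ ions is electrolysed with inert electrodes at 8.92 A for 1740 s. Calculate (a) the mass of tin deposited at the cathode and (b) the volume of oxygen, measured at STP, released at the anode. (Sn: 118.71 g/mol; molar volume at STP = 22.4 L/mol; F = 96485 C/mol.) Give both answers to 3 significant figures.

9.55 g Sn; 0.901 L O₂

Q = 8.92 × 1740 = 15520 C; n(e⁻) = 15520 / 96485 = 0.1609 mol
Cathode: Sn²⁺ + 2e⁻ → Sn → n(Sn) = 0.1609/2 = 0.08045 mol → 9.55 g
Anode: 2H₂O → O₂ + 4H⁺ + 4e⁻ → n(O₂) = 0.1609/4 = 0.04023 mol → 0.901 L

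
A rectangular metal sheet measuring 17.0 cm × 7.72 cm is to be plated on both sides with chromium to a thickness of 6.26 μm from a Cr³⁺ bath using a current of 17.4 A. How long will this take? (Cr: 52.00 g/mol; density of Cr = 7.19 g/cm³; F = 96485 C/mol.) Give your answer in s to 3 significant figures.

Plated area = 2 × 17.0 × 7.72 = 262.5 cm²
Volume = 262.5 × 6.26×10⁻⁴ cm = 0.1643 cm³
m(Cr) = 0.1643 × 7.19 = 1.181 g
n(Cr) = 1.181 / 52.00 = 0.02271 mol; n(e⁻) = 3 × 0.02271 = 0.06813 mol
Q = 0.06813 × 96485 = 6574 C
t = 6574 / 17.4 = 377.8 s

378 s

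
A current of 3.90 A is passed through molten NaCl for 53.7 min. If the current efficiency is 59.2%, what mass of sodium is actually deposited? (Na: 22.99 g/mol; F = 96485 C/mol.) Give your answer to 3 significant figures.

1.77 g

Q = 3.90 × 3222 = 12570 C
n(e⁻) = 12570 / 96485 = 0.1303 mol
Na⁺ + e⁻ → Na, so theoretical m(Na) = 0.1303 × 22.99 = 2.996 g
Actual mass = 59.2% × 2.996 = 1.77 g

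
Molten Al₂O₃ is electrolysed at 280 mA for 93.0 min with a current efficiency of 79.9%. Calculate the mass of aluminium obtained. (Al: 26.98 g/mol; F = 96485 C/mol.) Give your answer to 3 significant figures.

0.116 g

Q = 0.280 × 5580 = 1562 C
n(e⁻) = 1562 / 96485 = 0.01619 mol
Al³⁺ + 3e⁻ → Al, so theoretical m(Al) = 0.005397 × 26.98 = 0.1456 g
Actual mass = 79.9% × 0.1456 = 0.116 g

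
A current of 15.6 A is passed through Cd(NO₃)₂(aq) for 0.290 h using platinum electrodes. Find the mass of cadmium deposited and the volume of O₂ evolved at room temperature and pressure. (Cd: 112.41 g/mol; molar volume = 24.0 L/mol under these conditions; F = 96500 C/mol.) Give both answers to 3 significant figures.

Q = 15.6 × 1044 = 16290 C; n(e⁻) = 16290 / 96500 = 0.1688 mol
Cathode: Cd²⁺ + 2e⁻ → Cd → n(Cd) = 0.1688/2 = 0.08440 mol → 9.49 g
Anode: 2H₂O → O₂ + 4H⁺ + 4e⁻ → n(O₂) = 0.1688/4 = 0.04220 mol → 1.01 L

9.49 g Cd; 1.01 L O₂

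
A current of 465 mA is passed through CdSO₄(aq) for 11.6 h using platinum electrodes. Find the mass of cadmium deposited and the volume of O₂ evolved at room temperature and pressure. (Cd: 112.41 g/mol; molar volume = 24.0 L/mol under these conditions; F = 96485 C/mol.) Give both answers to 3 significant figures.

11.3 g Cd; 1.21 L O₂

Q = 0.465 × 41760 = 19420 C; n(e⁻) = 19420 / 96485 = 0.2013 mol
Cathode: Cd²⁺ + 2e⁻ → Cd → n(Cd) = 0.2013/2 = 0.1007 mol → 11.3 g
Anode: 2H₂O → O₂ + 4H⁺ + 4e⁻ → n(O₂) = 0.2013/4 = 0.05033 mol → 1.21 L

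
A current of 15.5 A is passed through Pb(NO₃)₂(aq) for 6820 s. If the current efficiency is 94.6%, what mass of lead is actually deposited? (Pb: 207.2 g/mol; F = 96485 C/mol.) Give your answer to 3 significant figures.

Q = 15.5 × 6820 = 1.057×10^5 C
n(e⁻) = 1.057×10^5 / 96485 = 1.096 mol
Pb²⁺ + 2e⁻ → Pb, so theoretical m(Pb) = 0.5480 × 207.2 = 113.5 g
Actual mass = 94.6% × 113.5 = 107 g

107 g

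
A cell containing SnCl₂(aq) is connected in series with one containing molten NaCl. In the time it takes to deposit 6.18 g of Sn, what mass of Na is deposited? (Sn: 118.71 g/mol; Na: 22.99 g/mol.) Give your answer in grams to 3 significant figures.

2.39 g

n(Sn) = 6.18 / 118.71 = 0.05206 mol
Sn²⁺ + 2e⁻ → Sn, so n(e⁻) = 2 × 0.05206 = 0.1041 mol
Since the cells are in series, n(e⁻) in the Na cell is also 0.1041 mol.
Na⁺ + e⁻ → Na, so n(Na) = 0.1041 mol
m(Na) = 0.1041 × 22.99 = 2.39 g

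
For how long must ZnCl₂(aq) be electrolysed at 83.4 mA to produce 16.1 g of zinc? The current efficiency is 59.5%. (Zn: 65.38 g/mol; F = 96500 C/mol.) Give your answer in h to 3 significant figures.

266 h

n(Zn) = 16.1 / 65.38 = 0.2463 mol
Zn²⁺ + 2e⁻ → Zn, so n(e⁻) = 2 × 0.2463 = 0.4926 mol
Q = 0.4926 × 96500 / 0.595 = 79890 C
t = Q / I = 79890 / 0.0834 = 9.579×10^5 s = 266 h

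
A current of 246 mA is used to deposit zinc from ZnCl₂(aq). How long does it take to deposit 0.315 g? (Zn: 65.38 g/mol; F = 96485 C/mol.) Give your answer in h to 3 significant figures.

1.05 h

n(Zn) = 0.315 / 65.38 = 0.004818 mol
Zn²⁺ + 2e⁻ → Zn, so n(e⁻) = 2 × 0.004818 = 0.009636 mol
Q = 0.009636 × 96485 = 929.7 C
t = Q / I = 929.7 / 0.246 = 3779 s = 1.05 h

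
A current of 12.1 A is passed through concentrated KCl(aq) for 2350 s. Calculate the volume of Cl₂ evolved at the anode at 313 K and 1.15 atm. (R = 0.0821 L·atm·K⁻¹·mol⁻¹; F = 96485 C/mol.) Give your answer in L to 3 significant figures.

Charge passed = 12.1 × 2350 = 28440 C
n(e⁻) = 28440 / 96485 = 0.2948 mol
2Cl⁻ → Cl₂ + 2e⁻, so n(Cl₂) = 0.2948 / 2 = 0.1474 mol
V = nRT/P = 0.1474 × 0.0821 × 313 / 1.15 = 3.294 L

3.29 L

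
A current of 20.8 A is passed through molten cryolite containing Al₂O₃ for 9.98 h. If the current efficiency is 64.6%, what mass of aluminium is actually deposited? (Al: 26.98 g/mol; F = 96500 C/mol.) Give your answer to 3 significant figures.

45.0 g

Q = 20.8 × 35928 = 7.473×10^5 C
n(e⁻) = 7.473×10^5 / 96500 = 7.744 mol
Al³⁺ + 3e⁻ → Al, so theoretical m(Al) = 2.581 × 26.98 = 69.64 g
Actual mass = 64.6% × 69.64 = 45.0 g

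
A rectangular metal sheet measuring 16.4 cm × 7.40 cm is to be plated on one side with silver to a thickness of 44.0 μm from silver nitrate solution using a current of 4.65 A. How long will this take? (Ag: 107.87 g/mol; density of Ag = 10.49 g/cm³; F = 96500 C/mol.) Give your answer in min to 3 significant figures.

Plated area = 16.4 × 7.40 = 121.4 cm²
Volume = 121.4 × 44.0×10⁻⁴ cm = 0.5342 cm³
m(Ag) = 0.5342 × 10.49 = 5.604 g
n(Ag) = 5.604 / 107.87 = 0.05195 mol; n(e⁻) = 0.05195 mol
Q = 0.05195 × 96500 = 5013 C
t = 5013 / 4.65 = 1078 s = 18.0 min

18.0 min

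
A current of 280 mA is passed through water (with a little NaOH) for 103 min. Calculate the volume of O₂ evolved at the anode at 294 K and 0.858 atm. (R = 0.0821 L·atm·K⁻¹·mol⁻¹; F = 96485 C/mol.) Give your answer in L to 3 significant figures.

0.126 L

Q = 0.280 A × 6180 s = 1730 C
n(e⁻) = Q/F = 1730/96485 = 0.01793 mol
2H₂O → O₂ + 4H⁺ + 4e⁻, so n(O₂) = 0.01793 / 4 = 0.004483 mol
V = nRT/P = 0.004483 × 0.0821 × 294 / 0.858 = 0.1261 L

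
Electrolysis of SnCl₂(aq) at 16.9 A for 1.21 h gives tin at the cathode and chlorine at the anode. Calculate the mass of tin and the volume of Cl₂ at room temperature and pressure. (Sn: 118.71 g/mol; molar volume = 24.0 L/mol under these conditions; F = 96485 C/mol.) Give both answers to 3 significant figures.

45.3 g Sn; 9.16 L Cl₂

Q = 16.9 × 4356 = 73620 C; n(e⁻) = 73620 / 96485 = 0.7630 mol
Cathode: Sn²⁺ + 2e⁻ → Sn → n(Sn) = 0.7630/2 = 0.3815 mol → 45.3 g
Anode: 2Cl⁻ → Cl₂ + 2e⁻ → n(Cl₂) = 0.7630/2 = 0.3815 mol → 9.16 L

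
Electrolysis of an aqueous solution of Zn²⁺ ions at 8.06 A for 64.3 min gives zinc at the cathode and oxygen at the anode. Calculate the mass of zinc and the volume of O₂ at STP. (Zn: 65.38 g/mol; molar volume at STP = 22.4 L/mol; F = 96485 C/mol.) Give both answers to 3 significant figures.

10.5 g Zn; 1.80 L O₂

Q = 8.06 × 3858 = 31100 C; n(e⁻) = 31100 / 96485 = 0.3223 mol
Cathode: Zn²⁺ + 2e⁻ → Zn → n(Zn) = 0.3223/2 = 0.1612 mol → 10.5 g
Anode: 2H₂O → O₂ + 4H⁺ + 4e⁻ → n(O₂) = 0.3223/4 = 0.08058 mol → 1.80 L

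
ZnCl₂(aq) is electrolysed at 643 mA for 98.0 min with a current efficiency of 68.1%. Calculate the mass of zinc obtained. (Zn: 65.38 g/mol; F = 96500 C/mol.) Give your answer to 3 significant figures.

0.872 g

Q = 0.643 × 5880 = 3781 C
n(e⁻) = 3781 / 96500 = 0.03918 mol
Zn²⁺ + 2e⁻ → Zn, so theoretical m(Zn) = 0.01959 × 65.38 = 1.281 g
Actual mass = 68.1% × 1.281 = 0.872 g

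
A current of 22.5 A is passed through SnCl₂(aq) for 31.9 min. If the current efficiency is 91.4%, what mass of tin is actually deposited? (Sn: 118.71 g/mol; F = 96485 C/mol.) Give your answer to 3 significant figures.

Q = 22.5 × 1914 = 43070 C
n(e⁻) = 43070 / 96485 = 0.4464 mol
Sn²⁺ + 2e⁻ → Sn, so theoretical m(Sn) = 0.2232 × 118.71 = 26.50 g
Actual mass = 91.4% × 26.50 = 24.2 g

24.2 g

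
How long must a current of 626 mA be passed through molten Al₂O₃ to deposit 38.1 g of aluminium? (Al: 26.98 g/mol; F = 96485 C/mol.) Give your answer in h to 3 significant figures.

n(Al) = 38.1 / 26.98 = 1.412 mol
Al³⁺ + 3e⁻ → Al, so n(e⁻) = 3 × 1.412 = 4.236 mol
Q = 4.236 × 96485 = 4.087×10^5 C
t = Q / I = 4.087×10^5 / 0.626 = 6.529×10^5 s = 181 h

181 h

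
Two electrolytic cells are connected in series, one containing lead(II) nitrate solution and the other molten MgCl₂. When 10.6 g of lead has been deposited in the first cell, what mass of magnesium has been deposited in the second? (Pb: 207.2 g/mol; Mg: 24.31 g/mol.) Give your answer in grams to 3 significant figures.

1.24 g

n(Pb) = 10.6 / 207.2 = 0.05116 mol
Pb²⁺ + 2e⁻ → Pb, so n(e⁻) = 2 × 0.05116 = 0.1023 mol
In series, the same 0.1023 mol of electrons flows through the second cell.
Mg²⁺ + 2e⁻ → Mg, so n(Mg) = 0.1023 / 2 = 0.05115 mol
m(Mg) = 0.05115 × 24.31 = 1.24 g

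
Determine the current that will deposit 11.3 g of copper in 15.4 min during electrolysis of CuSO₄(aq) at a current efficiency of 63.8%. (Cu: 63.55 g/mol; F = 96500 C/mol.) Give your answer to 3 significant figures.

n(Cu) = 11.3 / 63.55 = 0.1778 mol
Cu²⁺ + 2e⁻ → Cu, so n(e⁻) = 2 × 0.1778 = 0.3556 mol
Q = 0.3556 × 96500 / 0.638 = 53790 C
I = Q / t = 53790 / 924 s = 58.2 A

58.2 A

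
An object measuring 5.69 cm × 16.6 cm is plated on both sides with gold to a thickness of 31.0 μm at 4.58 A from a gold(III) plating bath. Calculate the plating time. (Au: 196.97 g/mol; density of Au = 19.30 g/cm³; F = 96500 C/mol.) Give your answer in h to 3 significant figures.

Plated area = 2 × 5.69 × 16.6 = 188.9 cm²
Volume = 188.9 × 31.0×10⁻⁴ cm = 0.5856 cm³
m(Au) = 0.5856 × 19.30 = 11.30 g
n(Au) = 11.30 / 196.97 = 0.05737 mol; n(e⁻) = 3 × 0.05737 = 0.1721 mol
Q = 0.1721 × 96500 = 16610 C
t = 16610 / 4.58 = 3627 s = 1.01 h

1.01 h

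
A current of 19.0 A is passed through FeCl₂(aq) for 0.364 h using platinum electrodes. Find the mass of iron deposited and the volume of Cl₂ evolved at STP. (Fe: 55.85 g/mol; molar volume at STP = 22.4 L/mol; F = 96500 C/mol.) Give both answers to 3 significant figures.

Q = 19.0 × 1310.4 = 24900 C; n(e⁻) = 24900 / 96500 = 0.2580 mol
Cathode: Fe²⁺ + 2e⁻ → Fe → n(Fe) = 0.2580/2 = 0.1290 mol → 7.20 g
Anode: 2Cl⁻ → Cl₂ + 2e⁻ → n(Cl₂) = 0.2580/2 = 0.1290 mol → 2.89 L

7.20 g Fe; 2.89 L Cl₂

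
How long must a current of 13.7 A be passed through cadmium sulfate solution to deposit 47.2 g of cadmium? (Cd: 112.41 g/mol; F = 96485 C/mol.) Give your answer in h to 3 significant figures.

1.64 h

n(Cd) = 47.2 / 112.41 = 0.4199 mol
Cd²⁺ + 2e⁻ → Cd, so n(e⁻) = 2 × 0.4199 = 0.8398 mol
Q = 0.8398 × 96485 = 81030 C
t = Q / I = 81030 / 13.7 = 5915 s = 1.64 h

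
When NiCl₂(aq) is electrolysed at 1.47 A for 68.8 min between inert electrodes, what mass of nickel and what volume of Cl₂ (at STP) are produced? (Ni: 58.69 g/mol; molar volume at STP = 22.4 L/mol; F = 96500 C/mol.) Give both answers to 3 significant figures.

1.85 g Ni; 0.704 L Cl₂

Q = 1.47 × 4128 = 6068 C; n(e⁻) = 6068 / 96500 = 0.06288 mol
Cathode: Ni²⁺ + 2e⁻ → Ni → n(Ni) = 0.06288/2 = 0.03144 mol → 1.85 g
Anode: 2Cl⁻ → Cl₂ + 2e⁻ → n(Cl₂) = 0.06288/2 = 0.03144 mol → 0.704 L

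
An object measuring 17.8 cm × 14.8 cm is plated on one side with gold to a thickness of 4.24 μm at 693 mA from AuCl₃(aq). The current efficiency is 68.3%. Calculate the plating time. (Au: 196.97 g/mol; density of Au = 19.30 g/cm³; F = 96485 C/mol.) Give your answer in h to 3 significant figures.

Plated area = 17.8 × 14.8 = 263.4 cm²
Volume = 263.4 × 4.24×10⁻⁴ cm = 0.1117 cm³
m(Au) = 0.1117 × 19.30 = 2.156 g
n(Au) = 2.156 / 196.97 = 0.01095 mol; n(e⁻) = 3 × 0.01095 = 0.03285 mol
Q = 0.03285 × 96485 / 0.683 = 4641 C
t = 4641 / 0.693 = 6697 s = 1.86 h

1.86 h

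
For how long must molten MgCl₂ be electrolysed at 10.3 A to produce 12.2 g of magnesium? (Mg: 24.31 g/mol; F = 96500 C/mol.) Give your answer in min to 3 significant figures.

n(Mg) = 12.2 / 24.31 = 0.5019 mol
Mg²⁺ + 2e⁻ → Mg, so n(e⁻) = 2 × 0.5019 = 1.004 mol
Q = 1.004 × 96500 = 96890 C
t = Q / I = 96890 / 10.3 = 9407 s = 157 min

157 min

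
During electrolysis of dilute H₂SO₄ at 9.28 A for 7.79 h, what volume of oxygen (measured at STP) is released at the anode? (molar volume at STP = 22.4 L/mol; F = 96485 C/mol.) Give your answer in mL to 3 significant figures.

15100 mL

Charge passed = 9.28 × 28044 = 2.602×10^5 C
Moles of electrons = 2.602×10^5 / 96485 = 2.697 mol
2H₂O → O₂ + 4H⁺ + 4e⁻, so n(O₂) = 2.697 / 4 = 0.6743 mol
V = 0.6743 × 22.4 = 15.10 L
= 15100 mL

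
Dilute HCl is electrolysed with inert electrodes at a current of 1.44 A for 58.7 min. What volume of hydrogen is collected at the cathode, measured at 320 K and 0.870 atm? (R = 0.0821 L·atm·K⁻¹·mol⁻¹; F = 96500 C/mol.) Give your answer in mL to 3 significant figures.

794 mL

Charge passed = 1.44 × 3522 = 5072 C
Moles of electrons = 5072 / 96500 = 0.05256 mol
2H⁺ + 2e⁻ → H₂, so n(H₂) = 0.05256 / 2 = 0.02628 mol
V = nRT/P = 0.02628 × 0.0821 × 320 / 0.870 = 0.7936 L
= 794 mL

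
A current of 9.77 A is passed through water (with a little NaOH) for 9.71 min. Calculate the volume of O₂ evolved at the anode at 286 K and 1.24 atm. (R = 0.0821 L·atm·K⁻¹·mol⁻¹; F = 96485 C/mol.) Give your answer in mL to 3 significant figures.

279 mL

Q = 9.77 A × 582.6 s = 5692 C
n(e⁻) = Q/F = 5692/96485 = 0.05899 mol
2H₂O → O₂ + 4H⁺ + 4e⁻, so n(O₂) = 0.05899 / 4 = 0.01475 mol
V = nRT/P = 0.01475 × 0.0821 × 286 / 1.24 = 0.2793 L
= 279 mL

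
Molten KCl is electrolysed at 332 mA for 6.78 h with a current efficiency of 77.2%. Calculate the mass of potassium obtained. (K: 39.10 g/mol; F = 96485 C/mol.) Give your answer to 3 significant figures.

Q = 0.332 × 24408 = 8103 C
n(e⁻) = 8103 / 96485 = 0.08398 mol
K⁺ + e⁻ → K, so theoretical m(K) = 0.08398 × 39.10 = 3.284 g
Actual mass = 77.2% × 3.284 = 2.54 g

2.54 g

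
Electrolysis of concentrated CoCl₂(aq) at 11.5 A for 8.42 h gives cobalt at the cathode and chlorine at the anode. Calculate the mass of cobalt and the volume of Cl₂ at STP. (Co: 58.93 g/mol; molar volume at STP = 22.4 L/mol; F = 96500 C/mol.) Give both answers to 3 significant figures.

Q = 11.5 × 30312 = 3.486×10^5 C; n(e⁻) = 3.486×10^5 / 96500 = 3.612 mol
Cathode: Co²⁺ + 2e⁻ → Co → n(Co) = 3.612/2 = 1.806 mol → 106 g
Anode: 2Cl⁻ → Cl₂ + 2e⁻ → n(Cl₂) = 3.612/2 = 1.806 mol → 40.5 L

106 g Co; 40.5 L Cl₂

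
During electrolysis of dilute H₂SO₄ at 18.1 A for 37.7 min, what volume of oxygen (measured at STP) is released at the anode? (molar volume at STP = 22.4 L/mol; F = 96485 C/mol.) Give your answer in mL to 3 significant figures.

2380 mL

Q = It = 18.1 × 2262 = 40940 C
Moles of electrons = 40940 / 96485 = 0.4243 mol
2H₂O → O₂ + 4H⁺ + 4e⁻, so n(O₂) = 0.4243 / 4 = 0.1061 mol
V = 0.1061 × 22.4 = 2.377 L
= 2380 mL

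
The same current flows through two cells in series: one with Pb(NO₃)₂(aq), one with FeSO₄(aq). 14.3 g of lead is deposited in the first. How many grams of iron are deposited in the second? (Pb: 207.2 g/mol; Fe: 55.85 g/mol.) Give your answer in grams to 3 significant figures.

3.85 g

n(Pb) = 14.3 / 207.2 = 0.06902 mol
Pb²⁺ + 2e⁻ → Pb, so n(e⁻) = 2 × 0.06902 = 0.1380 mol
Since the cells are in series, n(e⁻) in the Fe cell is also 0.1380 mol.
Fe²⁺ + 2e⁻ → Fe, so n(Fe) = 0.1380 / 2 = 0.06900 mol
m(Fe) = 0.06900 × 55.85 = 3.85 g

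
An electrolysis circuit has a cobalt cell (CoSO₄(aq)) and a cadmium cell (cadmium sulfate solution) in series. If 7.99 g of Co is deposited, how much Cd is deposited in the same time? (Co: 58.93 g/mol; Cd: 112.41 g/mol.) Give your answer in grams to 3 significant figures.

15.2 g

n(Co) = 7.99 / 58.93 = 0.1356 mol
Co²⁺ + 2e⁻ → Co, so n(e⁻) = 2 × 0.1356 = 0.2712 mol
Since the cells are in series, n(e⁻) in the Cd cell is also 0.2712 mol.
Cd²⁺ + 2e⁻ → Cd, so n(Cd) = 0.2712 / 2 = 0.1356 mol
m(Cd) = 0.1356 × 112.41 = 15.2 g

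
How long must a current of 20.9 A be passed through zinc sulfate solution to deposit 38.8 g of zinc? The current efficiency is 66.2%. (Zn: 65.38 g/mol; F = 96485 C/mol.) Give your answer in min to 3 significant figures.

138 min

n(Zn) = 38.8 / 65.38 = 0.5935 mol
Zn²⁺ + 2e⁻ → Zn, so n(e⁻) = 2 × 0.5935 = 1.187 mol
Q = 1.187 × 96485 / 0.662 = 1.730×10^5 C
t = Q / I = 1.730×10^5 / 20.9 = 8278 s = 138 min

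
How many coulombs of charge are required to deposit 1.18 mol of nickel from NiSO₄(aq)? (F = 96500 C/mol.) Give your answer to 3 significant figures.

2.28×10^5 C

Ni²⁺ + 2e⁻ → Ni, so n(e⁻) = 2 × 1.18 = 2.360 mol
Q = 2.360 × 96500 = 2.277×10^5 C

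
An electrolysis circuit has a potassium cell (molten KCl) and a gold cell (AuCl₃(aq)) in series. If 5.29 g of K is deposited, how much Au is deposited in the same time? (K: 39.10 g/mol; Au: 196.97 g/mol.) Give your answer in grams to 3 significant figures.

n(K) = 5.29 / 39.10 = 0.1353 mol
K⁺ + e⁻ → K, so n(e⁻) = 0.1353 mol
The cells are in series, so the same charge (and hence the same n(e⁻) = 0.1353 mol) passes through both.
Au³⁺ + 3e⁻ → Au, so n(Au) = 0.1353 / 3 = 0.04510 mol
m(Au) = 0.04510 × 196.97 = 8.88 g

8.88 g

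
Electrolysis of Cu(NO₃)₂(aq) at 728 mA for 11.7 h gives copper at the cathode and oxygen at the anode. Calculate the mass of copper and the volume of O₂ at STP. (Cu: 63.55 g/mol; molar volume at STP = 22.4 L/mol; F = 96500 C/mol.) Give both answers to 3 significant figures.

10.1 g Cu; 1.78 L O₂

Q = 0.728 × 42120 = 30660 C; n(e⁻) = 30660 / 96500 = 0.3177 mol
Cathode: Cu²⁺ + 2e⁻ → Cu → n(Cu) = 0.3177/2 = 0.1589 mol → 10.1 g
Anode: 2H₂O → O₂ + 4H⁺ + 4e⁻ → n(O₂) = 0.3177/4 = 0.07943 mol → 1.78 L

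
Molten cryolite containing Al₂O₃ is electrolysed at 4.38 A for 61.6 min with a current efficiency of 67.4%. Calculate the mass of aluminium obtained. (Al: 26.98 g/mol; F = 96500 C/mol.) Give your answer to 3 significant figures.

Q = 4.38 × 3696 = 16190 C
n(e⁻) = 16190 / 96500 = 0.1678 mol
Al³⁺ + 3e⁻ → Al, so theoretical m(Al) = 0.05593 × 26.98 = 1.509 g
Actual mass = 67.4% × 1.509 = 1.02 g

1.02 g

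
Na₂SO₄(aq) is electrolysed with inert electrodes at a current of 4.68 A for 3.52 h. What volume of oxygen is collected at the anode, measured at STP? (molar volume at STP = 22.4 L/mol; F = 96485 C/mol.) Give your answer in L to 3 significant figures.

3.44 L

Charge passed = 4.68 × 12672 = 59300 C
n(e⁻) = 59300 / 96485 = 0.6146 mol
2H₂O → O₂ + 4H⁺ + 4e⁻, so n(O₂) = 0.6146 / 4 = 0.1537 mol
V = 0.1537 × 22.4 = 3.443 L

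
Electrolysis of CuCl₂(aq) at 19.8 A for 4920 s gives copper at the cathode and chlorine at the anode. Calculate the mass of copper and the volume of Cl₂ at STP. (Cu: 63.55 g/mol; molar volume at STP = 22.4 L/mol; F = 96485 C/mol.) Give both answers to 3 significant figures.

32.1 g Cu; 11.3 L Cl₂

Q = 19.8 × 4920 = 97420 C; n(e⁻) = 97420 / 96485 = 1.010 mol
Cathode: Cu²⁺ + 2e⁻ → Cu → n(Cu) = 1.010/2 = 0.5050 mol → 32.1 g
Anode: 2Cl⁻ → Cl₂ + 2e⁻ → n(Cl₂) = 1.010/2 = 0.5050 mol → 11.3 L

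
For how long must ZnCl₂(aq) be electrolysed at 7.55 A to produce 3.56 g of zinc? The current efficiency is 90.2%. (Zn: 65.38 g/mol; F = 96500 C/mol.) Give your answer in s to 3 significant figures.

1540 s

n(Zn) = 3.56 / 65.38 = 0.05445 mol
Zn²⁺ + 2e⁻ → Zn, so n(e⁻) = 2 × 0.05445 = 0.1089 mol
Q = 0.1089 × 96500 / 0.902 = 11650 C
t = Q / I = 11650 / 7.55 = 1543 s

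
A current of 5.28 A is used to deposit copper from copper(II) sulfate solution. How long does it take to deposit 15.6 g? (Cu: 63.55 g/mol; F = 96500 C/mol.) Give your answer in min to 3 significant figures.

150 min

n(Cu) = 15.6 / 63.55 = 0.2455 mol
Cu²⁺ + 2e⁻ → Cu, so n(e⁻) = 2 × 0.2455 = 0.4910 mol
Q = 0.4910 × 96500 = 47380 C
t = Q / I = 47380 / 5.28 = 8973 s = 150 min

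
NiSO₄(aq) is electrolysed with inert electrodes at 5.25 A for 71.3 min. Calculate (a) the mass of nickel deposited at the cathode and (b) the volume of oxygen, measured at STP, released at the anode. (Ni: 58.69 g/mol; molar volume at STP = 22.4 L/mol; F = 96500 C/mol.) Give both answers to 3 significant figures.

Q = 5.25 × 4278 = 22460 C; n(e⁻) = 22460 / 96500 = 0.2327 mol
Cathode: Ni²⁺ + 2e⁻ → Ni → n(Ni) = 0.2327/2 = 0.1164 mol → 6.83 g
Anode: 2H₂O → O₂ + 4H⁺ + 4e⁻ → n(O₂) = 0.2327/4 = 0.05818 mol → 1.30 L

6.83 g Ni; 1.30 L O₂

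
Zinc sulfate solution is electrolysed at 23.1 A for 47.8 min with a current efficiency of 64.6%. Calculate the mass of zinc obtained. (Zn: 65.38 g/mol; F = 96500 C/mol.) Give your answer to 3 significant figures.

14.5 g

Q = 23.1 × 2868 = 66250 C
n(e⁻) = 66250 / 96500 = 0.6865 mol
Zn²⁺ + 2e⁻ → Zn, so theoretical m(Zn) = 0.3433 × 65.38 = 22.44 g
Actual mass = 64.6% × 22.44 = 14.5 g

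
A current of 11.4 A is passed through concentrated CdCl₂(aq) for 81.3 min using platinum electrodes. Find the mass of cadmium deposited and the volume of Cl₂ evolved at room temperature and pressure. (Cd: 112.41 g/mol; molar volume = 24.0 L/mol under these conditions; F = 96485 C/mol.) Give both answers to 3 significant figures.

Q = 11.4 × 4878 = 55610 C; n(e⁻) = 55610 / 96485 = 0.5764 mol
Cathode: Cd²⁺ + 2e⁻ → Cd → n(Cd) = 0.5764/2 = 0.2882 mol → 32.4 g
Anode: 2Cl⁻ → Cl₂ + 2e⁻ → n(Cl₂) = 0.5764/2 = 0.2882 mol → 6.92 L

32.4 g Cd; 6.92 L Cl₂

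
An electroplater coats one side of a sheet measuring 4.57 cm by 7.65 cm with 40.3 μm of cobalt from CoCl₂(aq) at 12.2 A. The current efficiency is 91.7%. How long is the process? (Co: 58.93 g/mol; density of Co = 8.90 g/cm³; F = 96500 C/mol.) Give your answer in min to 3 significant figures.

6.12 min

Plated area = 4.57 × 7.65 = 34.96 cm²
Volume = 34.96 × 40.3×10⁻⁴ cm = 0.1409 cm³
m(Co) = 0.1409 × 8.90 = 1.254 g
n(Co) = 1.254 / 58.93 = 0.02128 mol; n(e⁻) = 2 × 0.02128 = 0.04256 mol
Q = 0.04256 × 96500 / 0.917 = 4479 C
t = 4479 / 12.2 = 367.1 s = 6.12 min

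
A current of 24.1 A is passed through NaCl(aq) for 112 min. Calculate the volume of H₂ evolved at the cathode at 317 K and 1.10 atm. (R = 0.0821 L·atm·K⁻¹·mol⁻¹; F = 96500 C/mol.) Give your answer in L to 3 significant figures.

19.9 L

Q = 24.1 A × 6720 s = 1.620×10^5 C
Moles of electrons = 1.620×10^5 / 96500 = 1.679 mol
2H⁺ + 2e⁻ → H₂, so n(H₂) = 1.679 / 2 = 0.8395 mol
V = nRT/P = 0.8395 × 0.0821 × 317 / 1.10 = 19.86 L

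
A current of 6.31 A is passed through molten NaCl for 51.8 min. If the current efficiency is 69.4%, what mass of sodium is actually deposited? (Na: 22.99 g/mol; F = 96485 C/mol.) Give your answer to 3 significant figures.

3.24 g

Q = 6.31 × 3108 = 19610 C
n(e⁻) = 19610 / 96485 = 0.2032 mol
Na⁺ + e⁻ → Na, so theoretical m(Na) = 0.2032 × 22.99 = 4.672 g
Actual mass = 69.4% × 4.672 = 3.24 g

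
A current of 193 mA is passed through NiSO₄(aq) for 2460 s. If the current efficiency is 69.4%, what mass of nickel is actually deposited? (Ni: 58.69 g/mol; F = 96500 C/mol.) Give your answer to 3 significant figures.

0.100 g

Q = 0.193 × 2460 = 474.8 C
n(e⁻) = 474.8 / 96500 = 0.004920 mol
Ni²⁺ + 2e⁻ → Ni, so theoretical m(Ni) = 0.002460 × 58.69 = 0.1444 g
Actual mass = 69.4% × 0.1444 = 0.100 g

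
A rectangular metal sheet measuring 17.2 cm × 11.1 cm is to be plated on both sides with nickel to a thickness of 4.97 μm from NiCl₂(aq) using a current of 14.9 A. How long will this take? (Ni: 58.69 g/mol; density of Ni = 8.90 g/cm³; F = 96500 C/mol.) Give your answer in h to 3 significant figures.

Plated area = 2 × 17.2 × 11.1 = 381.8 cm²
Volume = 381.8 × 4.97×10⁻⁴ cm = 0.1898 cm³
m(Ni) = 0.1898 × 8.90 = 1.689 g
n(Ni) = 1.689 / 58.69 = 0.02878 mol; n(e⁻) = 2 × 0.02878 = 0.05756 mol
Q = 0.05756 × 96500 = 5555 C
t = 5555 / 14.9 = 372.8 s = 0.104 h

0.104 h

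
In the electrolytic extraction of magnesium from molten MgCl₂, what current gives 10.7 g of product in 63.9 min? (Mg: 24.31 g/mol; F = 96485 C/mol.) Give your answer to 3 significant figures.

n(Mg) = 10.7 / 24.31 = 0.4401 mol
Mg²⁺ + 2e⁻ → Mg, so n(e⁻) = 2 × 0.4401 = 0.8802 mol
Q = 0.8802 × 96485 = 84930 C
I = Q / t = 84930 / 3834 s = 22.2 A

22.2 A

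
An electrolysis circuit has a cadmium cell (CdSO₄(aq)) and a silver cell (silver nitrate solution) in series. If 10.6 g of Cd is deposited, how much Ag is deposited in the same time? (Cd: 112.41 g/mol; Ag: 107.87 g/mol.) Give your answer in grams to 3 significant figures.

20.3 g

n(Cd) = 10.6 / 112.41 = 0.09430 mol
Cd²⁺ + 2e⁻ → Cd, so n(e⁻) = 2 × 0.09430 = 0.1886 mol
In series, the same 0.1886 mol of electrons flows through the second cell.
Ag⁺ + e⁻ → Ag, so n(Ag) = 0.1886 mol
m(Ag) = 0.1886 × 107.87 = 20.3 g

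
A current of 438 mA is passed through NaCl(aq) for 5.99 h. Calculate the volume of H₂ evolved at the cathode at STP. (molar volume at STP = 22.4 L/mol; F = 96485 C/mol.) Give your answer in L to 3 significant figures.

Charge passed = 0.438 × 21564 = 9445 C
n(e⁻) = 9445 / 96485 = 0.09789 mol
2H⁺ + 2e⁻ → H₂, so n(H₂) = 0.09789 / 2 = 0.04895 mol
V = 0.04895 × 22.4 = 1.096 L

1.10 L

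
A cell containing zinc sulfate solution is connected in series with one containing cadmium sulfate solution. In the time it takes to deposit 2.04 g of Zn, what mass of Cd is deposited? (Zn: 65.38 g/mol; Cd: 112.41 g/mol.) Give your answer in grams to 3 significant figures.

3.51 g

n(Zn) = 2.04 / 65.38 = 0.03120 mol
Zn²⁺ + 2e⁻ → Zn, so n(e⁻) = 2 × 0.03120 = 0.06240 mol
Since the cells are in series, n(e⁻) in the Cd cell is also 0.06240 mol.
Cd²⁺ + 2e⁻ → Cd, so n(Cd) = 0.06240 / 2 = 0.03120 mol
m(Cd) = 0.03120 × 112.41 = 3.51 g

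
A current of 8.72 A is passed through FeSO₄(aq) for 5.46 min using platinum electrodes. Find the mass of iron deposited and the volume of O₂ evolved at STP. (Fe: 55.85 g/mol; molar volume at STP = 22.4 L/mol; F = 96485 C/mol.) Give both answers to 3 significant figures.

0.827 g Fe; 0.166 L O₂

Q = 8.72 × 327.6 = 2857 C; n(e⁻) = 2857 / 96485 = 0.02961 mol
Cathode: Fe²⁺ + 2e⁻ → Fe → n(Fe) = 0.02961/2 = 0.01481 mol → 0.827 g
Anode: 2H₂O → O₂ + 4H⁺ + 4e⁻ → n(O₂) = 0.02961/4 = 0.007403 mol → 0.166 L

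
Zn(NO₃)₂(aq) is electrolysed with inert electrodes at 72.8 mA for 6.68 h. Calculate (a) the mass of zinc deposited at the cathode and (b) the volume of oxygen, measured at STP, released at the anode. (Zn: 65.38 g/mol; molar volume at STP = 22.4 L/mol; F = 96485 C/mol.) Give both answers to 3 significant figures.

Q = 0.0728 × 24048 = 1751 C; n(e⁻) = 1751 / 96485 = 0.01815 mol
Cathode: Zn²⁺ + 2e⁻ → Zn → n(Zn) = 0.01815/2 = 0.009075 mol → 0.593 g
Anode: 2H₂O → O₂ + 4H⁺ + 4e⁻ → n(O₂) = 0.01815/4 = 0.004538 mol → 0.102 L

0.593 g Zn; 0.102 L O₂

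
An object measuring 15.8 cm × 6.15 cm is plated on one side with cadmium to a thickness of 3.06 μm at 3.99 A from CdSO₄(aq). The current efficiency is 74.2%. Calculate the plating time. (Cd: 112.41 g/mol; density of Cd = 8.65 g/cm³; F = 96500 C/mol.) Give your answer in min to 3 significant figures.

Plated area = 15.8 × 6.15 = 97.17 cm²
Volume = 97.17 × 3.06×10⁻⁴ cm = 0.02973 cm³
m(Cd) = 0.02973 × 8.65 = 0.2572 g
n(Cd) = 0.2572 / 112.41 = 0.002288 mol; n(e⁻) = 2 × 0.002288 = 0.004576 mol
Q = 0.004576 × 96500 / 0.742 = 595.1 C
t = 595.1 / 3.99 = 149.1 s = 2.49 min

2.49 min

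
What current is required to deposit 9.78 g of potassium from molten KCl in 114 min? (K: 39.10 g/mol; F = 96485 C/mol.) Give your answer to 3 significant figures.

3.53 A

n(K) = 9.78 / 39.10 = 0.2501 mol
K⁺ + e⁻ → K, so n(e⁻) = 0.2501 mol
Q = 0.2501 × 96485 = 24130 C
I = Q / t = 24130 / 6840 s = 3.53 A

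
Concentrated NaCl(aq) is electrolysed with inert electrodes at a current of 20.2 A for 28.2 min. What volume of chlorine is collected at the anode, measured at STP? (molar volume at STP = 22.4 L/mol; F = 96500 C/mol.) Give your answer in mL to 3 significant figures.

3970 mL

Q = 20.2 A × 1692 s = 34180 C
n(e⁻) = 34180 / 96500 = 0.3542 mol
2Cl⁻ → Cl₂ + 2e⁻, so n(Cl₂) = 0.3542 / 2 = 0.1771 mol
V = 0.1771 × 22.4 = 3.967 L
= 3970 mL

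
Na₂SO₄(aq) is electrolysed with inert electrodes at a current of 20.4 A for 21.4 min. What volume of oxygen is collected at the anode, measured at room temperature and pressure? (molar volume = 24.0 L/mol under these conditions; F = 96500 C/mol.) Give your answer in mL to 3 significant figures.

1630 mL

Q = 20.4 A × 1284 s = 26190 C
n(e⁻) = 26190 / 96500 = 0.2714 mol
2H₂O → O₂ + 4H⁺ + 4e⁻, so n(O₂) = 0.2714 / 4 = 0.06785 mol
V = 0.06785 × 24.0 = 1.628 L
= 1630 mL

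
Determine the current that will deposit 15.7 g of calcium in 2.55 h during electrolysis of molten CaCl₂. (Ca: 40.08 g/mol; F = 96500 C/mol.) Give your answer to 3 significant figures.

n(Ca) = 15.7 / 40.08 = 0.3917 mol
Ca²⁺ + 2e⁻ → Ca, so n(e⁻) = 2 × 0.3917 = 0.7834 mol
Q = 0.7834 × 96500 = 75600 C
I = Q / t = 75600 / 9180 s = 8.24 A

8.24 A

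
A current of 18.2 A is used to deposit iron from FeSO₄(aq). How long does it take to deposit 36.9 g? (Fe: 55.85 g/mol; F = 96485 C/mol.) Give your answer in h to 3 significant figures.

1.95 h

n(Fe) = 36.9 / 55.85 = 0.6607 mol
Fe²⁺ + 2e⁻ → Fe, so n(e⁻) = 2 × 0.6607 = 1.321 mol
Q = 1.321 × 96485 = 1.275×10^5 C
t = Q / I = 1.275×10^5 / 18.2 = 7005 s = 1.95 h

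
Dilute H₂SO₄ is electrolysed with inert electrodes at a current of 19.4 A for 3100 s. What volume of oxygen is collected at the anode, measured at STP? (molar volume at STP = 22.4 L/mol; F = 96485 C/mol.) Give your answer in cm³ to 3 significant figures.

3490 cm³

Q = It = 19.4 × 3100 = 60140 C
n(e⁻) = 60140 / 96485 = 0.6233 mol
2H₂O → O₂ + 4H⁺ + 4e⁻, so n(O₂) = 0.6233 / 4 = 0.1558 mol
V = 0.1558 × 22.4 = 3.490 L
= 3490 cm³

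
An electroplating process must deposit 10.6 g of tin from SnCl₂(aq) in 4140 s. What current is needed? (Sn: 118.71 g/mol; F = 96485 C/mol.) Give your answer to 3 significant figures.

n(Sn) = 10.6 / 118.71 = 0.08929 mol
Sn²⁺ + 2e⁻ → Sn, so n(e⁻) = 2 × 0.08929 = 0.1786 mol
Q = 0.1786 × 96485 = 17230 C
I = Q / t = 17230 / 4140 s = 4.16 A

4.16 A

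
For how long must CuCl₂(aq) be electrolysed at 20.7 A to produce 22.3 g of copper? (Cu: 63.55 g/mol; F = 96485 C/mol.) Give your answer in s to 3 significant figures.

3270 s

n(Cu) = 22.3 / 63.55 = 0.3509 mol
Cu²⁺ + 2e⁻ → Cu, so n(e⁻) = 2 × 0.3509 = 0.7018 mol
Q = 0.7018 × 96485 = 67710 C
t = Q / I = 67710 / 20.7 = 3271 s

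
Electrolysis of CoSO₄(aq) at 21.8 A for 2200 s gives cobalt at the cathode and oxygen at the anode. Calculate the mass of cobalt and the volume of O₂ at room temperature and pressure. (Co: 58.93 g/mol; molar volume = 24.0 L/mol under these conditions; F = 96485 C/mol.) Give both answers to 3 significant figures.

Q = 21.8 × 2200 = 47960 C; n(e⁻) = 47960 / 96485 = 0.4971 mol
Cathode: Co²⁺ + 2e⁻ → Co → n(Co) = 0.4971/2 = 0.2486 mol → 14.6 g
Anode: 2H₂O → O₂ + 4H⁺ + 4e⁻ → n(O₂) = 0.4971/4 = 0.1243 mol → 2.98 L

14.6 g Co; 2.98 L O₂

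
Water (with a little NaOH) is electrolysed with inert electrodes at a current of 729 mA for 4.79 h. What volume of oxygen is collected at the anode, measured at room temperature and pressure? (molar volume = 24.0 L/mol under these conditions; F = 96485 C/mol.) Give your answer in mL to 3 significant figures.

782 mL

Charge passed = 0.729 × 17244 = 12570 C
n(e⁻) = 12570 / 96485 = 0.1303 mol
2H₂O → O₂ + 4H⁺ + 4e⁻, so n(O₂) = 0.1303 / 4 = 0.03258 mol
V = 0.03258 × 24.0 = 0.7819 L
= 782 mL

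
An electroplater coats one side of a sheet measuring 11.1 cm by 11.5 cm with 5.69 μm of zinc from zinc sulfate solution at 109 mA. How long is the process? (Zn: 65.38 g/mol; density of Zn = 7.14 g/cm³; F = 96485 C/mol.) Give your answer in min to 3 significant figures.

234 min

Plated area = 11.1 × 11.5 = 127.7 cm²
Volume = 127.7 × 5.69×10⁻⁴ cm = 0.07266 cm³
m(Zn) = 0.07266 × 7.14 = 0.5188 g
n(Zn) = 0.5188 / 65.38 = 0.007935 mol; n(e⁻) = 2 × 0.007935 = 0.01587 mol
Q = 0.01587 × 96485 = 1531 C
t = 1531 / 0.109 = 14050 s = 234 min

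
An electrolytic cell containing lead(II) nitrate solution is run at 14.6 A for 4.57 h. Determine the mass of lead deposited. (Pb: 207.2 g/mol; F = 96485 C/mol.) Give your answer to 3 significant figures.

258 g

Q = 14.6 A × 16452 s = 2.402×10^5 C
Moles of electrons = 2.402×10^5 / 96485 = 2.490 mol
Pb²⁺ + 2e⁻ → Pb, so n(Pb) = 2.490 / 2 = 1.245 mol
m = 1.245 × 207.2 = 258 g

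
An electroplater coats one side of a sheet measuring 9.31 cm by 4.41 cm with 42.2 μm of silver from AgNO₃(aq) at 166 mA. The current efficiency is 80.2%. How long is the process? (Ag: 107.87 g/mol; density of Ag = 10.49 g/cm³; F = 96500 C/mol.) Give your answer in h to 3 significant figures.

3.39 h

Plated area = 9.31 × 4.41 = 41.06 cm²
Volume = 41.06 × 42.2×10⁻⁴ cm = 0.1733 cm³
m(Ag) = 0.1733 × 10.49 = 1.818 g
n(Ag) = 1.818 / 107.87 = 0.01685 mol; n(e⁻) = 0.01685 mol
Q = 0.01685 × 96500 / 0.802 = 2027 C
t = 2027 / 0.166 = 12210 s = 3.39 h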